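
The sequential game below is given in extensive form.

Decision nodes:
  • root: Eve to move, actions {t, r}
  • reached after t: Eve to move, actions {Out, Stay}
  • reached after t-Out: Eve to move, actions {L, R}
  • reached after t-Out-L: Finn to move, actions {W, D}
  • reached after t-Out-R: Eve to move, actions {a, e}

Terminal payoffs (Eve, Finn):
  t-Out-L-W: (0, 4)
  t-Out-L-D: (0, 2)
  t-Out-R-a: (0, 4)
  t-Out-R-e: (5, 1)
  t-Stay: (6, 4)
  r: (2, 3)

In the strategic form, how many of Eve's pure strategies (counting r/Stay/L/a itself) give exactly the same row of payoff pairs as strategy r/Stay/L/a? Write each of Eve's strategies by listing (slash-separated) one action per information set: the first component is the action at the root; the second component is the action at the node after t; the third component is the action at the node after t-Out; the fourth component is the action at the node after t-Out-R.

8

Row for r/Stay/L/a (columns W, D): (2,3) (2,3).
Under r/Stay/L/a, Eve's choice at the node after t and at the node after t-Out and at the node after t-Out-R can never be reached regardless of what Finn does, so varying those choices leaves every outcome unchanged.
Holding the reachable choices fixed and varying the unreachable ones freely already gives 2 × 2 × 2 = 8 equivalent strategies.
No other strategy reproduces this row, so those 8 are the full class: r/Out/L/a, r/Out/L/e, r/Out/R/a, r/Out/R/e, r/Stay/L/a, r/Stay/L/e, r/Stay/R/a, r/Stay/R/e.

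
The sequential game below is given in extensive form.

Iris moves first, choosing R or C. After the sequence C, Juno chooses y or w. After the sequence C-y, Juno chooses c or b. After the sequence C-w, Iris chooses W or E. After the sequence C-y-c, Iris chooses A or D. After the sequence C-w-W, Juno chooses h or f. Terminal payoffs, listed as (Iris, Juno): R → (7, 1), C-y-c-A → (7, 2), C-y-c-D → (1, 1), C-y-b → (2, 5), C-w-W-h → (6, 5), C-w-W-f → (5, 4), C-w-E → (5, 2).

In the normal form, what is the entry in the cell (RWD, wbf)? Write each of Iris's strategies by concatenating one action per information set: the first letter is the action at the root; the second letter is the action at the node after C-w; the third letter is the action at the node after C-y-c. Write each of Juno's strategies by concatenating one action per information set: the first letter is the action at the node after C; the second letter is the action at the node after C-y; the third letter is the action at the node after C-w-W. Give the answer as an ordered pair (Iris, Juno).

Trace the play path from the root:
  Iris plays R
→ terminal payoff (7, 1).
(Iris's choice at the node after C-w is never reached on this path, so it doesn't affect the outcome.)

(7, 1)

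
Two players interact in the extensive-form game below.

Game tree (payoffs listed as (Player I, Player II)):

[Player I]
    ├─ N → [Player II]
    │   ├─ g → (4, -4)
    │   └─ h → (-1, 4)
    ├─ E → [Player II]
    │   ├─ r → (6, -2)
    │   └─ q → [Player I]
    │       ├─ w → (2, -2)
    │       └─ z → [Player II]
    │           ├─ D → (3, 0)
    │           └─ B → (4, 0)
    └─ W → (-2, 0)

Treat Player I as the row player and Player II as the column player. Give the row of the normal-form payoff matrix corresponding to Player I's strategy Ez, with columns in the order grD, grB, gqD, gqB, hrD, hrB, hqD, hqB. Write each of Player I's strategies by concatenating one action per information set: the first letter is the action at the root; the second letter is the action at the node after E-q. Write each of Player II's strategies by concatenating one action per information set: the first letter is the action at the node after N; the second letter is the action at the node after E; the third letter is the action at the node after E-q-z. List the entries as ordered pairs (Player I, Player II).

vs grD: Player I plays E → Player II plays r at [E] → (6, -2)
vs grB: Player I plays E → Player II plays r at [E] → (6, -2)
vs gqD: Player I plays E → Player II plays q at [E] → Player I plays z at [E-q] → Player II plays D at [E-q-z] → (3, 0)
vs gqB: Player I plays E → Player II plays q at [E] → Player I plays z at [E-q] → Player II plays B at [E-q-z] → (4, 0)
vs hrD: Player I plays E → Player II plays r at [E] → (6, -2)
vs hrB: Player I plays E → Player II plays r at [E] → (6, -2)
vs hqD: Player I plays E → Player II plays q at [E] → Player I plays z at [E-q] → Player II plays D at [E-q-z] → (3, 0)
vs hqB: Player I plays E → Player II plays q at [E] → Player I plays z at [E-q] → Player II plays B at [E-q-z] → (4, 0)

(6,-2) (6,-2) (3,0) (4,0) (6,-2) (6,-2) (3,0) (4,0)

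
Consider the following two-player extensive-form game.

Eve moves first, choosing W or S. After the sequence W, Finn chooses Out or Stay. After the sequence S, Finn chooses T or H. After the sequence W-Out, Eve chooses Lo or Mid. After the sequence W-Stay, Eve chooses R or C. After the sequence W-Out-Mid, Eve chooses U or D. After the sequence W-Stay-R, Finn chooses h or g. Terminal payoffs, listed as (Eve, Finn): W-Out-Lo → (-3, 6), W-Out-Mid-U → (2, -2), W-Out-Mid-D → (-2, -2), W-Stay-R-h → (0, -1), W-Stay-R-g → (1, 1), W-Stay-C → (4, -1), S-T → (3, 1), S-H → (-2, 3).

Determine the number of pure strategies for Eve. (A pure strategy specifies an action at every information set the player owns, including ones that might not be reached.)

Eve owns the root with actions {W, S} — two choices.
Eve owns the node after W-Out with actions {Lo, Mid} — two choices.
Eve owns the node after W-Stay with actions {R, C} — two choices.
Eve owns the node after W-Out-Mid with actions {U, D} — two choices.
A pure strategy fixes one action at each information set independently, so the count is the product 2 × 2 × 2 × 2 = 16.

16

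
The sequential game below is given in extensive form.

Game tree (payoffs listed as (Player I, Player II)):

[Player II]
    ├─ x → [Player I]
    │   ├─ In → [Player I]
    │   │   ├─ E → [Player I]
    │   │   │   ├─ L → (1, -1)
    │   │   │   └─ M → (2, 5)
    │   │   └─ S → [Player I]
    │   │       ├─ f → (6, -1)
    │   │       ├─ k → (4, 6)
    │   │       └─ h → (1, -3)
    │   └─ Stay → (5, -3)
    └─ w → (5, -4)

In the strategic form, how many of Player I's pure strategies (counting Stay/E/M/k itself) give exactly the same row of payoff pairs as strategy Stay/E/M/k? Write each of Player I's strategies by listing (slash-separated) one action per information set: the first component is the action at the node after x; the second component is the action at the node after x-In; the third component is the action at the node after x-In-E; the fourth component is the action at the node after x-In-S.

Row for Stay/E/M/k (columns x, w): (5,-3) (5,-4).
Under Stay/E/M/k, Player I's choice at the node after x-In and at the node after x-In-E and at the node after x-In-S can never be reached regardless of what Player II does, so varying those choices leaves every outcome unchanged.
Holding the reachable choices fixed and varying the unreachable ones freely already gives 2 × 2 × 3 = 12 equivalent strategies.
No other strategy reproduces this row, so those 12 are the full class: Stay/E/L/f, Stay/E/L/k, Stay/E/L/h, Stay/E/M/f, Stay/E/M/k, Stay/E/M/h, Stay/S/L/f, Stay/S/L/k, Stay/S/L/h, Stay/S/M/f, Stay/S/M/k, Stay/S/M/h.

12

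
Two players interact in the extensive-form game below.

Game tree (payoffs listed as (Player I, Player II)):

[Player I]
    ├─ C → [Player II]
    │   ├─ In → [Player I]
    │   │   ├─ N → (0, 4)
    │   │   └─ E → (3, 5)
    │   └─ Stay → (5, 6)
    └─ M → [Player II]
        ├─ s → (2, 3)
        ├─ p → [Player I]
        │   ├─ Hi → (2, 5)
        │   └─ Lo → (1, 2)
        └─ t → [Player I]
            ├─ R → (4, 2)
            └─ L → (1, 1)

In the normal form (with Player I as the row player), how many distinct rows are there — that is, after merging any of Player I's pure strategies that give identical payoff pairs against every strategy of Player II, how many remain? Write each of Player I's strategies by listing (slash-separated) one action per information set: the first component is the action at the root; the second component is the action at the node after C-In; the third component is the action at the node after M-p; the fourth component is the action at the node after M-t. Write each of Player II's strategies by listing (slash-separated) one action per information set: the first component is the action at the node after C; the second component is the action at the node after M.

6

Player I has 16 pure strategies: C/N/Hi/R, C/N/Hi/L, C/N/Lo/R, C/N/Lo/L, C/E/Hi/R, C/E/Hi/L, C/E/Lo/R, C/E/Lo/L, M/N/Hi/R, M/N/Hi/L, M/N/Lo/R, M/N/Lo/L, M/E/Hi/R, M/E/Hi/L, M/E/Lo/R, M/E/Lo/L. Columns: In/s, In/p, In/t, Stay/s, Stay/p, Stay/t.
{C/N/Hi/R, C/N/Hi/L, C/N/Lo/R, C/N/Lo/L} → row (0,4) (0,4) (0,4) (5,6) (5,6) (5,6)
{C/E/Hi/R, C/E/Hi/L, C/E/Lo/R, C/E/Lo/L} → row (3,5) (3,5) (3,5) (5,6) (5,6) (5,6)
{M/N/Hi/R, M/E/Hi/R} → row (2,3) (2,5) (4,2) (2,3) (2,5) (4,2)
{M/N/Hi/L, M/E/Hi/L} → row (2,3) (2,5) (1,1) (2,3) (2,5) (1,1)
{M/N/Lo/R, M/E/Lo/R} → row (2,3) (1,2) (4,2) (2,3) (1,2) (4,2)
{M/N/Lo/L, M/E/Lo/L} → row (2,3) (1,2) (1,1) (2,3) (1,2) (1,1)
That's 6 distinct rows out of 16 strategies.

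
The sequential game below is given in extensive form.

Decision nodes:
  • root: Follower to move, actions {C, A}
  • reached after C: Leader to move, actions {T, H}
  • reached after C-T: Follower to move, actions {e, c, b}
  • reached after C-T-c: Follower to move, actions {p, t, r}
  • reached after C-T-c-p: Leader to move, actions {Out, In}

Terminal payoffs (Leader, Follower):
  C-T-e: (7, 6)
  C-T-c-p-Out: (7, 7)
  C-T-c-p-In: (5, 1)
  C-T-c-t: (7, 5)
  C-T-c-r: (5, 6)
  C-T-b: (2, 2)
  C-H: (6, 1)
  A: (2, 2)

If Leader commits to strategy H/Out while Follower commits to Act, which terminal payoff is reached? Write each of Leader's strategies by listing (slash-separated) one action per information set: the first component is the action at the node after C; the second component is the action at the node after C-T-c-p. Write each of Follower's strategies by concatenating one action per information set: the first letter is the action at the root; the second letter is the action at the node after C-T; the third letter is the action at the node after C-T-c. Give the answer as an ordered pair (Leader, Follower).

Trace the play path from the root:
  Follower plays A
→ terminal payoff (2, 2).
(Leader's choice at the node after C is never reached on this path, so it doesn't affect the outcome.)

(2, 2)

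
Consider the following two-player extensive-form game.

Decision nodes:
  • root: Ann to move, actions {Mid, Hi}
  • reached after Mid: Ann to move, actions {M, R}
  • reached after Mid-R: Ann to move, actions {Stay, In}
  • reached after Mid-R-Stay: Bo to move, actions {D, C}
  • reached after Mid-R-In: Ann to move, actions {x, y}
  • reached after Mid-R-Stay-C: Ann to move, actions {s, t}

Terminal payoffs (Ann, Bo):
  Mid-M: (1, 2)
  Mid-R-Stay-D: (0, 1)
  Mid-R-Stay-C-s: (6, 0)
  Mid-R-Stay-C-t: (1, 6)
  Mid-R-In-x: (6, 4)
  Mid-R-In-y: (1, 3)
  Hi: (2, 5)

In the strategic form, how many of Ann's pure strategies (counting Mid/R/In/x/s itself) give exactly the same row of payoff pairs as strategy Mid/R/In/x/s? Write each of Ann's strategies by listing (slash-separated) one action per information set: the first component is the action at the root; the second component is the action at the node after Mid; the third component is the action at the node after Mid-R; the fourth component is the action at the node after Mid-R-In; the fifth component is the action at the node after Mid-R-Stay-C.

Row for Mid/R/In/x/s (columns D, C): (6,4) (6,4).
Under Mid/R/In/x/s, Ann's choice at the node after Mid-R-Stay-C can never be reached regardless of what Bo does, so varying those choices leaves every outcome unchanged.
Holding the reachable choices fixed and varying the unreachable one freely already gives 2 equivalent strategies.
No other strategy reproduces this row, so those 2 are the full class: Mid/R/In/x/s, Mid/R/In/x/t.

2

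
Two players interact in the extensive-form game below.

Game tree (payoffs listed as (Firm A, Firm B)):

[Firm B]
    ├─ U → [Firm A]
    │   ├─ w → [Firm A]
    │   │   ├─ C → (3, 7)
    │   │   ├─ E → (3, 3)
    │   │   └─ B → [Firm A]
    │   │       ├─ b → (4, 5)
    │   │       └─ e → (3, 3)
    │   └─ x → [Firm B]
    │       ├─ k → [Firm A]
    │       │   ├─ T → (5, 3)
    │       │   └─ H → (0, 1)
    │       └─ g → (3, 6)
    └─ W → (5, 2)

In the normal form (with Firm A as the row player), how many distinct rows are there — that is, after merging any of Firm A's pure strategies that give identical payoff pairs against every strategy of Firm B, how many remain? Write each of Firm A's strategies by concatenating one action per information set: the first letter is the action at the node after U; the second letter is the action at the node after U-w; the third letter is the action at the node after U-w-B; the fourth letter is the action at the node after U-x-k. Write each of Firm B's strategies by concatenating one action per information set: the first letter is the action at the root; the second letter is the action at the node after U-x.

Firm A has 24 pure strategies: wCbT, wCbH, wCeT, wCeH, wEbT, wEbH, wEeT, wEeH, wBbT, wBbH, wBeT, wBeH, xCbT, xCbH, xCeT, xCeH, xEbT, xEbH, xEeT, xEeH, xBbT, xBbH, xBeT, xBeH. Columns: Uk, Ug, Wk, Wg.
{wCbT, wCbH, wCeT, wCeH} → row (3,7) (3,7) (5,2) (5,2)
{wEbT, wEbH, wEeT, wEeH, wBeT, wBeH} → row (3,3) (3,3) (5,2) (5,2)
{wBbT, wBbH} → row (4,5) (4,5) (5,2) (5,2)
{xCbT, xCeT, xEbT, xEeT, xBbT, xBeT} → row (5,3) (3,6) (5,2) (5,2)
{xCbH, xCeH, xEbH, xEeH, xBbH, xBeH} → row (0,1) (3,6) (5,2) (5,2)
That's 5 distinct rows out of 24 strategies.

5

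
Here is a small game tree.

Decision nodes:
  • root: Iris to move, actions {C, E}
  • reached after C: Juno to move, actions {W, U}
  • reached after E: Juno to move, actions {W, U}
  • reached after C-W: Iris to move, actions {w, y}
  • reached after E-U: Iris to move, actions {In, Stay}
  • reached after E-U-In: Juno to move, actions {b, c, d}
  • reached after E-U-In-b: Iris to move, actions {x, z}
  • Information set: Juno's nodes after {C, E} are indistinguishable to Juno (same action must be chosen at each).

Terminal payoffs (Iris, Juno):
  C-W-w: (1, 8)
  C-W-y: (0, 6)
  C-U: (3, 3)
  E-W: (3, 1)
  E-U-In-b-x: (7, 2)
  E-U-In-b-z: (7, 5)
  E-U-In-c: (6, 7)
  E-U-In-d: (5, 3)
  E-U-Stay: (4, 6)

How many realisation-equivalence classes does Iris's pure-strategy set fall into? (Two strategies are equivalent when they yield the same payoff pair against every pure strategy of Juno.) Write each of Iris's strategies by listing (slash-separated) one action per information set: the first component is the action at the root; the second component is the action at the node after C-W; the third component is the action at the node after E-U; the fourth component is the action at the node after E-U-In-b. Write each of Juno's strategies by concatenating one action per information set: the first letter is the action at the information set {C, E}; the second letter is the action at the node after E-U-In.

5

Iris has 16 pure strategies: C/w/In/x, C/w/In/z, C/w/Stay/x, C/w/Stay/z, C/y/In/x, C/y/In/z, C/y/Stay/x, C/y/Stay/z, E/w/In/x, E/w/In/z, E/w/Stay/x, E/w/Stay/z, E/y/In/x, E/y/In/z, E/y/Stay/x, E/y/Stay/z. Columns: Wb, Wc, Wd, Ub, Uc, Ud.
{C/w/In/x, C/w/In/z, C/w/Stay/x, C/w/Stay/z} → row (1,8) (1,8) (1,8) (3,3) (3,3) (3,3)
{C/y/In/x, C/y/In/z, C/y/Stay/x, C/y/Stay/z} → row (0,6) (0,6) (0,6) (3,3) (3,3) (3,3)
{E/w/In/x, E/y/In/x} → row (3,1) (3,1) (3,1) (7,2) (6,7) (5,3)
{E/w/In/z, E/y/In/z} → row (3,1) (3,1) (3,1) (7,5) (6,7) (5,3)
{E/w/Stay/x, E/w/Stay/z, E/y/Stay/x, E/y/Stay/z} → row (3,1) (3,1) (3,1) (4,6) (4,6) (4,6)
That's 5 distinct rows out of 16 strategies.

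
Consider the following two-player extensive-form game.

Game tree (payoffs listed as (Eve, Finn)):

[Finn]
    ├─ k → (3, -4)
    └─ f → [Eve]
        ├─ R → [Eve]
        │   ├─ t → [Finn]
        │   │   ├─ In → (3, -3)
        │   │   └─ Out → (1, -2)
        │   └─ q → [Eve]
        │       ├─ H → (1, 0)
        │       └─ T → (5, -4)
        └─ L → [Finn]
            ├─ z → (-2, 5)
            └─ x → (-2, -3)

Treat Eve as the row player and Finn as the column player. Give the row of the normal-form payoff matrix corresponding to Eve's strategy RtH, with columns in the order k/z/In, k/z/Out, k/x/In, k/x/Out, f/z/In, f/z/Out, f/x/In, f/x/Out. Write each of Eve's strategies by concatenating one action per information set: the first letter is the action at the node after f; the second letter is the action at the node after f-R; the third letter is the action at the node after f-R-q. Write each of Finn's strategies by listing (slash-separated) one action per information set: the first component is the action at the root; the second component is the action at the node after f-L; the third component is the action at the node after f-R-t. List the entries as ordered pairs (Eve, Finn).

(3,-4) (3,-4) (3,-4) (3,-4) (3,-3) (1,-2) (3,-3) (1,-2)

vs k/z/In: Finn plays k → (3, -4)
vs k/z/Out: Finn plays k → (3, -4)
vs k/x/In: Finn plays k → (3, -4)
vs k/x/Out: Finn plays k → (3, -4)
vs f/z/In: Finn plays f → Eve plays R at [f] → Eve plays t at [f-R] → Finn plays In at [f-R-t] → (3, -3)
vs f/z/Out: Finn plays f → Eve plays R at [f] → Eve plays t at [f-R] → Finn plays Out at [f-R-t] → (1, -2)
vs f/x/In: Finn plays f → Eve plays R at [f] → Eve plays t at [f-R] → Finn plays In at [f-R-t] → (3, -3)
vs f/x/Out: Finn plays f → Eve plays R at [f] → Eve plays t at [f-R] → Finn plays Out at [f-R-t] → (1, -2)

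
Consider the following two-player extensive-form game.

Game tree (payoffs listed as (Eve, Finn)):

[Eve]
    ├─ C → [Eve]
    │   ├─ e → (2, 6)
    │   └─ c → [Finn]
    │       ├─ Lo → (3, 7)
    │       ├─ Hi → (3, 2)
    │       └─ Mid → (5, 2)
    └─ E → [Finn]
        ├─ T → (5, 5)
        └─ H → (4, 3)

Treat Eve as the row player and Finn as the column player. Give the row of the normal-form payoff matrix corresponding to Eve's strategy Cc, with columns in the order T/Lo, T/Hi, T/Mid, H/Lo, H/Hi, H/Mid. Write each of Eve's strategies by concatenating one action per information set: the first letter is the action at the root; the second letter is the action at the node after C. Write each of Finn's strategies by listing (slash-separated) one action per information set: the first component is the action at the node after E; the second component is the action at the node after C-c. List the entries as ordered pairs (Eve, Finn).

(3,7) (3,2) (5,2) (3,7) (3,2) (5,2)

vs T/Lo: Eve plays C → Eve plays c at [C] → Finn plays Lo at [C-c] → (3, 7)
vs T/Hi: Eve plays C → Eve plays c at [C] → Finn plays Hi at [C-c] → (3, 2)
vs T/Mid: Eve plays C → Eve plays c at [C] → Finn plays Mid at [C-c] → (5, 2)
vs H/Lo: Eve plays C → Eve plays c at [C] → Finn plays Lo at [C-c] → (3, 7)
vs H/Hi: Eve plays C → Eve plays c at [C] → Finn plays Hi at [C-c] → (3, 2)
vs H/Mid: Eve plays C → Eve plays c at [C] → Finn plays Mid at [C-c] → (5, 2)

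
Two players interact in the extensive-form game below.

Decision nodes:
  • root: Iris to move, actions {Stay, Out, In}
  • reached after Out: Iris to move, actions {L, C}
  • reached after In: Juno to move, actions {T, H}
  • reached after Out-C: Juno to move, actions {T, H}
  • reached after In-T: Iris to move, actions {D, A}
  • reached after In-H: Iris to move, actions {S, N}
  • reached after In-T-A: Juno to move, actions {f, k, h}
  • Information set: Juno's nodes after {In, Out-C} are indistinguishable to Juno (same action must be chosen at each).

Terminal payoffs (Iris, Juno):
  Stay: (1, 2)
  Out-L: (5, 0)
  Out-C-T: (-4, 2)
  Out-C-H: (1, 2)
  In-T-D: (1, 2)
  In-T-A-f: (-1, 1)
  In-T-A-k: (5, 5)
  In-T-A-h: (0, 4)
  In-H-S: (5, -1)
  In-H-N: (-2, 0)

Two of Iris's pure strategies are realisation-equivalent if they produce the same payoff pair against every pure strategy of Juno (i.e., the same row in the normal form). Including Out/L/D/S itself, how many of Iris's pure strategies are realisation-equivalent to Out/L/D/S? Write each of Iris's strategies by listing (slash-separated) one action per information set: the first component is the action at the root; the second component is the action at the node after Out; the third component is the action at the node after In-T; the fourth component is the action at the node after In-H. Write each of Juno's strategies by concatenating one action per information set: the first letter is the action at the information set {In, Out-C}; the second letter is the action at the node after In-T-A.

4

Row for Out/L/D/S (columns Tf, Tk, Th, Hf, Hk, Hh): (5,0) (5,0) (5,0) (5,0) (5,0) (5,0).
Under Out/L/D/S, Iris's choice at the node after In-T and at the node after In-H can never be reached regardless of what Juno does, so varying those choices leaves every outcome unchanged.
Holding the reachable choices fixed and varying the unreachable ones freely already gives 2 × 2 = 4 equivalent strategies.
No other strategy reproduces this row, so those 4 are the full class: Out/L/D/S, Out/L/D/N, Out/L/A/S, Out/L/A/N.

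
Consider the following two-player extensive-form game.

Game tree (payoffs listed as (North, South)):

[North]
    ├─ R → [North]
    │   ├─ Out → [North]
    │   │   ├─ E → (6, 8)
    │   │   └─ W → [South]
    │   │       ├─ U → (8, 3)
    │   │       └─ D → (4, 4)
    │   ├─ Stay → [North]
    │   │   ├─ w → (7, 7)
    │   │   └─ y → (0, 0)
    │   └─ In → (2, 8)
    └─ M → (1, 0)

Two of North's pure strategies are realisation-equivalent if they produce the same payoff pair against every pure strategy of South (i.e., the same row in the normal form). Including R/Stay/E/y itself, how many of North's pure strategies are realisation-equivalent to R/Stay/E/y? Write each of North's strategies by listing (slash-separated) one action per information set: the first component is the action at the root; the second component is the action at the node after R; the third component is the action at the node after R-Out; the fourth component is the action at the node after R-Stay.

Row for R/Stay/E/y (columns U, D): (0,0) (0,0).
Under R/Stay/E/y, North's choice at the node after R-Out can never be reached regardless of what South does, so varying those choices leaves every outcome unchanged.
Holding the reachable choices fixed and varying the unreachable one freely already gives 2 equivalent strategies.
No other strategy reproduces this row, so those 2 are the full class: R/Stay/E/y, R/Stay/W/y.

2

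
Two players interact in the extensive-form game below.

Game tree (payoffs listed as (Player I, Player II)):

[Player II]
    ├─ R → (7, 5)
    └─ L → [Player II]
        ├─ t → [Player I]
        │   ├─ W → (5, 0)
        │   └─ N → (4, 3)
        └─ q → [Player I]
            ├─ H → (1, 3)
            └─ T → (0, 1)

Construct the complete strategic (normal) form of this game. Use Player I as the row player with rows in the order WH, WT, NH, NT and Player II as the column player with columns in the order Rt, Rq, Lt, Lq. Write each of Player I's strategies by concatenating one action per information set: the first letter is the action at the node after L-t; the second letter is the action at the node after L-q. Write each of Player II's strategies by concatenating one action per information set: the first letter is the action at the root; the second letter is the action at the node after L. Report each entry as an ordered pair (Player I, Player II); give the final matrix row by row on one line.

           Rt       Rq       Lt       Lq
  WH    (7,5)    (7,5)    (5,0)    (1,3)
  WT    (7,5)    (7,5)    (5,0)    (0,1)
  NH    (7,5)    (7,5)    (4,3)    (1,3)
  NT    (7,5)    (7,5)    (4,3)    (0,1)

WH: (7,5) (7,5) (5,0) (1,3) | WT: (7,5) (7,5) (5,0) (0,1) | NH: (7,5) (7,5) (4,3) (1,3) | NT: (7,5) (7,5) (4,3) (0,1)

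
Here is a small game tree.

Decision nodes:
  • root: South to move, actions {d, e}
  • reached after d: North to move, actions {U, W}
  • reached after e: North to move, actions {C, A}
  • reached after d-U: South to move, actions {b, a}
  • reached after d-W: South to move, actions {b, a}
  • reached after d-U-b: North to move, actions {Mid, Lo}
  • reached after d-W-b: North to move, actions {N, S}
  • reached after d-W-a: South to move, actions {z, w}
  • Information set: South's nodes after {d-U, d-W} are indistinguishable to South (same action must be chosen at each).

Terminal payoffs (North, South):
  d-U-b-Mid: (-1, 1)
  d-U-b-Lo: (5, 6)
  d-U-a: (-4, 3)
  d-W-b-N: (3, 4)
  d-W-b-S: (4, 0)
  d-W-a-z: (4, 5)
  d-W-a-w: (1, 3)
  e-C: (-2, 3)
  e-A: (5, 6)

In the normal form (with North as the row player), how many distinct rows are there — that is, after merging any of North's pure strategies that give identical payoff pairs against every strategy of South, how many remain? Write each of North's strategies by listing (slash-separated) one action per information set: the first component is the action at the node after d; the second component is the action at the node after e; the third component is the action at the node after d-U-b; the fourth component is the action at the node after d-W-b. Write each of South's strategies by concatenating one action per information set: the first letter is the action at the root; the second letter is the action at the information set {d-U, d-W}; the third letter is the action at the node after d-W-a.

North has 16 pure strategies: U/C/Mid/N, U/C/Mid/S, U/C/Lo/N, U/C/Lo/S, U/A/Mid/N, U/A/Mid/S, U/A/Lo/N, U/A/Lo/S, W/C/Mid/N, W/C/Mid/S, W/C/Lo/N, W/C/Lo/S, W/A/Mid/N, W/A/Mid/S, W/A/Lo/N, W/A/Lo/S. Columns: dbz, dbw, daz, daw, ebz, ebw, eaz, eaw.
{U/C/Mid/N, U/C/Mid/S} → row (-1,1) (-1,1) (-4,3) (-4,3) (-2,3) (-2,3) (-2,3) (-2,3)
{U/C/Lo/N, U/C/Lo/S} → row (5,6) (5,6) (-4,3) (-4,3) (-2,3) (-2,3) (-2,3) (-2,3)
{U/A/Mid/N, U/A/Mid/S} → row (-1,1) (-1,1) (-4,3) (-4,3) (5,6) (5,6) (5,6) (5,6)
{U/A/Lo/N, U/A/Lo/S} → row (5,6) (5,6) (-4,3) (-4,3) (5,6) (5,6) (5,6) (5,6)
{W/C/Mid/N, W/C/Lo/N} → row (3,4) (3,4) (4,5) (1,3) (-2,3) (-2,3) (-2,3) (-2,3)
{W/C/Mid/S, W/C/Lo/S} → row (4,0) (4,0) (4,5) (1,3) (-2,3) (-2,3) (-2,3) (-2,3)
{W/A/Mid/N, W/A/Lo/N} → row (3,4) (3,4) (4,5) (1,3) (5,6) (5,6) (5,6) (5,6)
{W/A/Mid/S, W/A/Lo/S} → row (4,0) (4,0) (4,5) (1,3) (5,6) (5,6) (5,6) (5,6)
That's 8 distinct rows out of 16 strategies.

8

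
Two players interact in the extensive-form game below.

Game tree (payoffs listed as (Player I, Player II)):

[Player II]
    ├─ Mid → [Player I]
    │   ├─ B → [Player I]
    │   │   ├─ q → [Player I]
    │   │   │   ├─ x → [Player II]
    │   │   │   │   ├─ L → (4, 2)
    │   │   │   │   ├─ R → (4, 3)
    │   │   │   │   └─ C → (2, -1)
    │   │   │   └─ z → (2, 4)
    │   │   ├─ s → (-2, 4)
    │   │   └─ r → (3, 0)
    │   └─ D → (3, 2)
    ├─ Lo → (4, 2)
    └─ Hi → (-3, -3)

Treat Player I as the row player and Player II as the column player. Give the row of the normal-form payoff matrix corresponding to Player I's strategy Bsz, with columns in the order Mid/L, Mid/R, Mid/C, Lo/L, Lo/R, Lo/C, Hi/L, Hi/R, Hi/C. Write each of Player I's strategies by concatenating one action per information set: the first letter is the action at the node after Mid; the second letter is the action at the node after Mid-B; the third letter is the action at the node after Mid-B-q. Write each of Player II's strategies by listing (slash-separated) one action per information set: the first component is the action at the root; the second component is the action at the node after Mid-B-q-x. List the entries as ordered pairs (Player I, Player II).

vs Mid/L: Player II plays Mid → Player I plays B at [Mid] → Player I plays s at [Mid-B] → (-2, 4)
vs Mid/R: Player II plays Mid → Player I plays B at [Mid] → Player I plays s at [Mid-B] → (-2, 4)
vs Mid/C: Player II plays Mid → Player I plays B at [Mid] → Player I plays s at [Mid-B] → (-2, 4)
vs Lo/L: Player II plays Lo → (4, 2)
vs Lo/R: Player II plays Lo → (4, 2)
vs Lo/C: Player II plays Lo → (4, 2)
vs Hi/L: Player II plays Hi → (-3, -3)
vs Hi/R: Player II plays Hi → (-3, -3)
vs Hi/C: Player II plays Hi → (-3, -3)

(-2,4) (-2,4) (-2,4) (4,2) (4,2) (4,2) (-3,-3) (-3,-3) (-3,-3)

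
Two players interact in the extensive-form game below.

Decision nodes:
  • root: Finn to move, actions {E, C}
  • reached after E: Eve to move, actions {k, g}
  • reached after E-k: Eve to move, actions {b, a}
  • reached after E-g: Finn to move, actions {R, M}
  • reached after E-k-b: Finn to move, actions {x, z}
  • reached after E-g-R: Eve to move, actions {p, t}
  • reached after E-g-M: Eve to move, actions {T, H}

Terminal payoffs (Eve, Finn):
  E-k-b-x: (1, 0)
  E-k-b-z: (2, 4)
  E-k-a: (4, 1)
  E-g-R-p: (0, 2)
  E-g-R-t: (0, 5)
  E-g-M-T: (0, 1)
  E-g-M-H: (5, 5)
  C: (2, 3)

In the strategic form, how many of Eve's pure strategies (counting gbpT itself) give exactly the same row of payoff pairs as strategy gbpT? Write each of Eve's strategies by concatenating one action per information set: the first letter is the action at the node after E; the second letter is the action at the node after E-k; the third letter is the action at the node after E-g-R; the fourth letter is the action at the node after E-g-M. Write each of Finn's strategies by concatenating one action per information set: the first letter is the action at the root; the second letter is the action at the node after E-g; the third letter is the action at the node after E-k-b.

2

Row for gbpT (columns ERx, ERz, EMx, EMz, CRx, CRz, CMx, CMz): (0,2) (0,2) (0,1) (0,1) (2,3) (2,3) (2,3) (2,3).
Under gbpT, Eve's choice at the node after E-k can never be reached regardless of what Finn does, so varying those choices leaves every outcome unchanged.
Holding the reachable choices fixed and varying the unreachable one freely already gives 2 equivalent strategies.
No other strategy reproduces this row, so those 2 are the full class: gbpT, gapT.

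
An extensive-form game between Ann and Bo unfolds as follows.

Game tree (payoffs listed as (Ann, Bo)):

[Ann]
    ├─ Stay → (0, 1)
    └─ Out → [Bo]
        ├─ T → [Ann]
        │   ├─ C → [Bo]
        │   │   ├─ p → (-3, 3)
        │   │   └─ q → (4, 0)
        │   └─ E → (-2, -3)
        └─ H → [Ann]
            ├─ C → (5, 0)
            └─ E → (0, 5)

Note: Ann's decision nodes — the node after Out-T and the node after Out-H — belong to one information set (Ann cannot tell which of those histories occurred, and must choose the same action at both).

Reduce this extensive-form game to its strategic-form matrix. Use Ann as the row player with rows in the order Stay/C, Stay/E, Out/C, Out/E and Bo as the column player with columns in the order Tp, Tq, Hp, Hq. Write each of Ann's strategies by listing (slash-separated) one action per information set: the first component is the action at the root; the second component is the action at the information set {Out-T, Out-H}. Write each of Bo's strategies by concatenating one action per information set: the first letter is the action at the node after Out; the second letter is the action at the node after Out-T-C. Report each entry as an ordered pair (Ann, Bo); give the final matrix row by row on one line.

Stay/C: (0,1) (0,1) (0,1) (0,1) | Stay/E: (0,1) (0,1) (0,1) (0,1) | Out/C: (-3,3) (4,0) (5,0) (5,0) | Out/E: (-2,-3) (-2,-3) (0,5) (0,5)

Row Stay/C: Tp→(0,1), Tq→(0,1), Hp→(0,1), Hq→(0,1)
Row Stay/E: Tp→(0,1), Tq→(0,1), Hp→(0,1), Hq→(0,1)
Row Out/C: Tp→(-3,3), Tq→(4,0), Hp→(5,0), Hq→(5,0)
Row Out/E: Tp→(-2,-3), Tq→(-2,-3), Hp→(0,5), Hq→(0,5)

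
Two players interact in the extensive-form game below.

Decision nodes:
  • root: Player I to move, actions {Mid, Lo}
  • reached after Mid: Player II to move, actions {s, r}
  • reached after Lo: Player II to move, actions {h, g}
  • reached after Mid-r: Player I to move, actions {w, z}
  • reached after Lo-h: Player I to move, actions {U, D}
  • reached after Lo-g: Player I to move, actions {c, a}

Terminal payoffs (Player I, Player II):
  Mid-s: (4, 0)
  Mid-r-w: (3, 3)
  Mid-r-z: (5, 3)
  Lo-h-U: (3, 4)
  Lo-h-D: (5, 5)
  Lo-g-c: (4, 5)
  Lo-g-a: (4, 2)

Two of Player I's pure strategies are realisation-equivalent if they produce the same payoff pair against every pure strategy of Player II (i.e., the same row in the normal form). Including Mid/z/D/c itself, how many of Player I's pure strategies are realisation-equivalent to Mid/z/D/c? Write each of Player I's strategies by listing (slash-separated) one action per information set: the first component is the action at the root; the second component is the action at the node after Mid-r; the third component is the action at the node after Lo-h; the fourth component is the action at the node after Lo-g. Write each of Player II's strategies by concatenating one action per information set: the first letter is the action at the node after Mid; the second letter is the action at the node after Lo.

Row for Mid/z/D/c (columns sh, sg, rh, rg): (4,0) (4,0) (5,3) (5,3).
Under Mid/z/D/c, Player I's choice at the node after Lo-h and at the node after Lo-g can never be reached regardless of what Player II does, so varying those choices leaves every outcome unchanged.
Holding the reachable choices fixed and varying the unreachable ones freely already gives 2 × 2 = 4 equivalent strategies.
No other strategy reproduces this row, so those 4 are the full class: Mid/z/U/c, Mid/z/U/a, Mid/z/D/c, Mid/z/D/a.

4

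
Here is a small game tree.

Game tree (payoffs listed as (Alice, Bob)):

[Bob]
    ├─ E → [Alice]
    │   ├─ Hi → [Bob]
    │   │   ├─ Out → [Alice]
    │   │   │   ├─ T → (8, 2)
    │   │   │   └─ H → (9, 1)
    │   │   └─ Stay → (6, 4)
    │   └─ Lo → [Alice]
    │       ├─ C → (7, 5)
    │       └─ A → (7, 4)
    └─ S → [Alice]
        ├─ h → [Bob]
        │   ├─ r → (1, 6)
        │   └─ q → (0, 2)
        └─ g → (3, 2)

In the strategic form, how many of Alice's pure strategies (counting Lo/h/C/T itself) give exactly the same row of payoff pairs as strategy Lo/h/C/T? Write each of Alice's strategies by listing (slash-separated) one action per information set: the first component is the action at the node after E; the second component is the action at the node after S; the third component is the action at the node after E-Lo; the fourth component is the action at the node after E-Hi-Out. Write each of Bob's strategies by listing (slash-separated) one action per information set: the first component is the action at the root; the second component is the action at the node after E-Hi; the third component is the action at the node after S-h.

2

Row for Lo/h/C/T (columns E/Out/r, E/Out/q, E/Stay/r, E/Stay/q, S/Out/r, S/Out/q, S/Stay/r, S/Stay/q): (7,5) (7,5) (7,5) (7,5) (1,6) (0,2) (1,6) (0,2).
Under Lo/h/C/T, Alice's choice at the node after E-Hi-Out can never be reached regardless of what Bob does, so varying those choices leaves every outcome unchanged.
Holding the reachable choices fixed and varying the unreachable one freely already gives 2 equivalent strategies.
No other strategy reproduces this row, so those 2 are the full class: Lo/h/C/T, Lo/h/C/H.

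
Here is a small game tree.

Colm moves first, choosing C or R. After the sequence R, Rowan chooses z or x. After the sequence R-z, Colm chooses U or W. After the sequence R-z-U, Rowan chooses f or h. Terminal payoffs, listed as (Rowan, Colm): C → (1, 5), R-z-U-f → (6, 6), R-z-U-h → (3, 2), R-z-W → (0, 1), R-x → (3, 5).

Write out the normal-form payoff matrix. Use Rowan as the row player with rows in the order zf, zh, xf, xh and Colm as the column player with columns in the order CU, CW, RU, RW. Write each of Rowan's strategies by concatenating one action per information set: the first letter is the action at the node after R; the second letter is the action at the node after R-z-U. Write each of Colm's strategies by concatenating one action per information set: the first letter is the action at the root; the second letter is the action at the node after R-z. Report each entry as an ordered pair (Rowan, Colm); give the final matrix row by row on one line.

Row zf: CU→(1,5), CW→(1,5), RU→(6,6), RW→(0,1)
Row zh: CU→(1,5), CW→(1,5), RU→(3,2), RW→(0,1)
Row xf: CU→(1,5), CW→(1,5), RU→(3,5), RW→(3,5)
Row xh: CU→(1,5), CW→(1,5), RU→(3,5), RW→(3,5)

zf: (1,5) (1,5) (6,6) (0,1) | zh: (1,5) (1,5) (3,2) (0,1) | xf: (1,5) (1,5) (3,5) (3,5) | xh: (1,5) (1,5) (3,5) (3,5)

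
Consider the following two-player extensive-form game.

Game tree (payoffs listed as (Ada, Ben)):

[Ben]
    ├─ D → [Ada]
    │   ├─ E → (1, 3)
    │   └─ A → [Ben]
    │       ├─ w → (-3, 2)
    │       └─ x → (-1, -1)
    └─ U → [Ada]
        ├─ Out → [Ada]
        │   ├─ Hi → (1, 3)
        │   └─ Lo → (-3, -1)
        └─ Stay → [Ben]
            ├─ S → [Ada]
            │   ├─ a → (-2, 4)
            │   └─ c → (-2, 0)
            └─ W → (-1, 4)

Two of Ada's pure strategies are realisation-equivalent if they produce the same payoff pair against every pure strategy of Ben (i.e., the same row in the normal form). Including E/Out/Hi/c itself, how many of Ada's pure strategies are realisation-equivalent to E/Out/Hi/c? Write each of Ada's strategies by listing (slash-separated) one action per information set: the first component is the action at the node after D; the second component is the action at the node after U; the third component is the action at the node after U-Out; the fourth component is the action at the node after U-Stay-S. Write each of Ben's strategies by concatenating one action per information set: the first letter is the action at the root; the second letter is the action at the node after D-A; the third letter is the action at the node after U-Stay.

2

Row for E/Out/Hi/c (columns DwS, DwW, DxS, DxW, UwS, UwW, UxS, UxW): (1,3) (1,3) (1,3) (1,3) (1,3) (1,3) (1,3) (1,3).
Under E/Out/Hi/c, Ada's choice at the node after U-Stay-S can never be reached regardless of what Ben does, so varying those choices leaves every outcome unchanged.
Holding the reachable choices fixed and varying the unreachable one freely already gives 2 equivalent strategies.
No other strategy reproduces this row, so those 2 are the full class: E/Out/Hi/a, E/Out/Hi/c.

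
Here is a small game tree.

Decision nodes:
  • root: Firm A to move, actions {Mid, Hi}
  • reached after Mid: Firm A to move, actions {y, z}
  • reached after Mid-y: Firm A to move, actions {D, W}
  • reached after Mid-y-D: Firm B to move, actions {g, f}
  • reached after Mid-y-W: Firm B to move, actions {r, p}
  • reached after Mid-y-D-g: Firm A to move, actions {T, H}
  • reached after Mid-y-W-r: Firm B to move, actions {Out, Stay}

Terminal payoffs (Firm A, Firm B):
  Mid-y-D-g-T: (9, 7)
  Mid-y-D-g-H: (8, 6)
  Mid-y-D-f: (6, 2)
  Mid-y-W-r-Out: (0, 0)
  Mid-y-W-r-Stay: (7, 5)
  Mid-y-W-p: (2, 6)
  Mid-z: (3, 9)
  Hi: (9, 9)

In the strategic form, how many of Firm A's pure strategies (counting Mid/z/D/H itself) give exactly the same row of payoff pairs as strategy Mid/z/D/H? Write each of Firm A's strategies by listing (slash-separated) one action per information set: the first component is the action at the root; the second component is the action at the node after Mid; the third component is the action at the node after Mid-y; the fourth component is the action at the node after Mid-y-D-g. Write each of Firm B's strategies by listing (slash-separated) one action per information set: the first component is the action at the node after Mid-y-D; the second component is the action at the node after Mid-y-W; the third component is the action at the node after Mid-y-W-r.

Row for Mid/z/D/H (columns g/r/Out, g/r/Stay, g/p/Out, g/p/Stay, f/r/Out, f/r/Stay, f/p/Out, f/p/Stay): (3,9) (3,9) (3,9) (3,9) (3,9) (3,9) (3,9) (3,9).
Under Mid/z/D/H, Firm A's choice at the node after Mid-y and at the node after Mid-y-D-g can never be reached regardless of what Firm B does, so varying those choices leaves every outcome unchanged.
Holding the reachable choices fixed and varying the unreachable ones freely already gives 2 × 2 = 4 equivalent strategies.
No other strategy reproduces this row, so those 4 are the full class: Mid/z/D/T, Mid/z/D/H, Mid/z/W/T, Mid/z/W/H.

4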